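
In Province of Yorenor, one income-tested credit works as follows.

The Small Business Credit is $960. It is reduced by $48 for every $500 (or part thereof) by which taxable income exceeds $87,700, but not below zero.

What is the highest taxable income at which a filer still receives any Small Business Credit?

$97,200

After 19 increments the reduction is 19 × $48 = $912, leaving $48; one more increment wipes it out. Increment 19 ends at excess 19 × $500 = $9,500, so the highest qualifying income is $87,700 + $9,500 = $97,200.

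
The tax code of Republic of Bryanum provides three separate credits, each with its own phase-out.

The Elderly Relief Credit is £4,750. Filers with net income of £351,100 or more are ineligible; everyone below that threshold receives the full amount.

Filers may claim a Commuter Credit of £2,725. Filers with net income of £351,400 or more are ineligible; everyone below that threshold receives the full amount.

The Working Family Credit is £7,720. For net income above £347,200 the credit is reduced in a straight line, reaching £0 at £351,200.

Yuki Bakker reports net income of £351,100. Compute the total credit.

Elderly Relief Credit: £351,100 meets or exceeds the £351,100 cutoff, so the credit is £0.
Commuter Credit: £351,100 is below the £351,400 cutoff, so the full £2,725 applies.
Working Family Credit: £351,100 is £3,900 into a £4,000 phase-out range, leaving 100/4,000 of the credit: £7,720 × 100/4,000 = £193.
Total: £0 + £2,725 + £193 = £2,918.

£2,918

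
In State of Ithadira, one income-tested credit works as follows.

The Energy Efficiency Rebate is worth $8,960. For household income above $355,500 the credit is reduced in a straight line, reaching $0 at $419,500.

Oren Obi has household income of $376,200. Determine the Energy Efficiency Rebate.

Energy Efficiency Rebate: $376,200 is $20,700 into a $64,000 phase-out range, leaving 43,300/64,000 of the credit: $8,960 × 43,300/64,000 = $6,062.

$6,062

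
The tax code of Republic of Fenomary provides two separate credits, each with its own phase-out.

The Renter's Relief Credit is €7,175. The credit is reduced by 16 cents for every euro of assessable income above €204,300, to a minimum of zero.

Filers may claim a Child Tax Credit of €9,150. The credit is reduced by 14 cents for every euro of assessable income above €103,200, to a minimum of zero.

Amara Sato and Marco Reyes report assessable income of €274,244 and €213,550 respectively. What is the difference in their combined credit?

Amara (€274,244): Renter's Relief Credit: 16% of the €69,944 excess over €204,300 is €11,191.04 ≥ base, so the credit is €0. Child Tax Credit: 14% of the €171,044 excess over €103,200 is €23,946.16 ≥ base, so the credit is €0. total €0 + €0 = €0
Marco (€213,550): Renter's Relief Credit: 16% of the €9,250 excess over €204,300 is €1,480; credit = €7,175 − €1,480 = €5,695. Child Tax Credit: 14% of the €110,350 excess over €103,200 is €15,449 ≥ base, so the credit is €0. total €5,695 + €0 = €5,695
Difference: |€0 − €5,695| = €5,695.

€5,695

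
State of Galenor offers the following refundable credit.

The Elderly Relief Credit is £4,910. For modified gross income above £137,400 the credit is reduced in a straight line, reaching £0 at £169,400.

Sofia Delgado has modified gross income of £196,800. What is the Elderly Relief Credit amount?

£0

Elderly Relief Credit: £196,800 is at or above £169,400, so the credit is £0.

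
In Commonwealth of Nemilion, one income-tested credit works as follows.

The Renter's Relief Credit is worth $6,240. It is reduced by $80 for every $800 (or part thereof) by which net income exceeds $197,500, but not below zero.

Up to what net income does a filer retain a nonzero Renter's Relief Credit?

After 77 increments the reduction is 77 × $80 = $6,160, leaving $80; one more increment wipes it out. Increment 77 ends at excess 77 × $800 = $61,600, so the highest qualifying income is $197,500 + $61,600 = $259,100.

$259,100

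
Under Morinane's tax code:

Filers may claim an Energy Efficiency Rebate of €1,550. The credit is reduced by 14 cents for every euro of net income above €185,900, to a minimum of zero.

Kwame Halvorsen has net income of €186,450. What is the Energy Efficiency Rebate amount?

€1,473

Energy Efficiency Rebate: 14% of the €550 excess over €185,900 is €77; credit = €1,550 − €77 = €1,473.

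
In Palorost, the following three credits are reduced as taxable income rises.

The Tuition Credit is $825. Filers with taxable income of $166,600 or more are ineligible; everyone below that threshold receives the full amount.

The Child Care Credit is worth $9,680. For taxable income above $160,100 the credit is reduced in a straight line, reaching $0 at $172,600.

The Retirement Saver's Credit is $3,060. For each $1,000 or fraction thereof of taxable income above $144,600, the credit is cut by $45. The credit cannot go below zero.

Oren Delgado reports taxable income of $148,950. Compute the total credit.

$13,340

Tuition Credit: $148,950 is below the $166,600 cutoff, so the full $825 applies.
Child Care Credit: $148,950 is at or below the $160,100 threshold, so the full $9,680 applies.
Retirement Saver's Credit: income exceeds $144,600 by $4,350, which is 5 full-or-partial $1,000 increments; reduction = 5 × $45 = $225, leaving $2,835.
Total: $825 + $9,680 + $2,835 = $13,340.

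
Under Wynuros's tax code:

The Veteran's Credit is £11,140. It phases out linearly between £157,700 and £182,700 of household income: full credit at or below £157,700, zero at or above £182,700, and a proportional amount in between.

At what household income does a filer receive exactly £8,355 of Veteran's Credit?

£163,950

£8,355 is 8,355/11,140 of the full £11,140, so 2,785/11,140 of the £25,000 range has been used: income = £157,700 + £25,000 × 2,785/11,140 = £163,950.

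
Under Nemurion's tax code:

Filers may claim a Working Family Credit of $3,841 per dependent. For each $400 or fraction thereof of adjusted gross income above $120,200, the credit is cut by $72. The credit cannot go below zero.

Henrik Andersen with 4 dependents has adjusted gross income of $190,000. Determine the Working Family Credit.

Working Family Credit: base = 4 × $3,841 = $15,364. income exceeds $120,200 by $69,800, which is 175 full-or-partial $400 increments; reduction = 175 × $72 = $12,600, leaving $2,764.

$2,764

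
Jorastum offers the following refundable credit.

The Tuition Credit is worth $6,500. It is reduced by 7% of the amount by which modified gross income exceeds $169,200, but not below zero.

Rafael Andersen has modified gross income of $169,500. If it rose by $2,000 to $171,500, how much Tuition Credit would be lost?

$140

At $169,500 — 7% of the $300 excess over $169,200 is $21; credit = $6,500 − $21 = $6,479.
At $171,500 — 7% of the $2,300 excess over $169,200 is $161; credit = $6,500 − $161 = $6,339.
Lost: $6,479 − $6,339 = $140.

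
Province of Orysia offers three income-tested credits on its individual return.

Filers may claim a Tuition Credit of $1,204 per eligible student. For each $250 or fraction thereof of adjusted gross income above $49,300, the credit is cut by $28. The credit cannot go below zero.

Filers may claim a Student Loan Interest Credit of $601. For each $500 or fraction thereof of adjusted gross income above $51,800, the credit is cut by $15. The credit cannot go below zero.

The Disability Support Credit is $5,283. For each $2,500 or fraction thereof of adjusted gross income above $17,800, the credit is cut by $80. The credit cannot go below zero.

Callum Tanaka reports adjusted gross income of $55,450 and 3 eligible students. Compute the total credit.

Tuition Credit: base = 3 × $1,204 = $3,612. income exceeds $49,300 by $6,150, which is 25 full-or-partial $250 increments; reduction = 25 × $28 = $700, leaving $2,912.
Student Loan Interest Credit: income exceeds $51,800 by $3,650, which is 8 full-or-partial $500 increments; reduction = 8 × $15 = $120, leaving $481.
Disability Support Credit: income exceeds $17,800 by $37,650, which is 16 full-or-partial $2,500 increments; reduction = 16 × $80 = $1,280, leaving $4,003.
Total: $2,912 + $481 + $4,003 = $7,396.

$7,396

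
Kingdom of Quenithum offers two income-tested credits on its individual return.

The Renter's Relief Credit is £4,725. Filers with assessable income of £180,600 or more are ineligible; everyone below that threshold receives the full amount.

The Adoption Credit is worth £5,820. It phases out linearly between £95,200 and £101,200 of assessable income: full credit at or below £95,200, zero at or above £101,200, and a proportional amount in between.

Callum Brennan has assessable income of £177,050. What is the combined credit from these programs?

£4,725

Renter's Relief Credit: £177,050 is below the £180,600 cutoff, so the full £4,725 applies.
Adoption Credit: £177,050 is at or above £101,200, so the credit is £0.
Total: £4,725 + £0 = £4,725.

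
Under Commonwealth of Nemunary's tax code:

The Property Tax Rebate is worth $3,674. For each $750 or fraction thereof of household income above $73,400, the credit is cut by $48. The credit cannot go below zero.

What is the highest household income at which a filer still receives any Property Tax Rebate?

$130,400

After 76 increments the reduction is 76 × $48 = $3,648, leaving $26; one more increment wipes it out. Increment 76 ends at excess 76 × $750 = $57,000, so the highest qualifying income is $73,400 + $57,000 = $130,400.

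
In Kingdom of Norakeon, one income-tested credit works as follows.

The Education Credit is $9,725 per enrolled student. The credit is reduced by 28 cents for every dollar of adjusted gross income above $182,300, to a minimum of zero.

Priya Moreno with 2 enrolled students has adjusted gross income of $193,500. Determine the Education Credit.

Education Credit: base = 2 × $9,725 = $19,450. 28% of the $11,200 excess over $182,300 is $3,136; credit = $19,450 − $3,136 = $16,314.

$16,314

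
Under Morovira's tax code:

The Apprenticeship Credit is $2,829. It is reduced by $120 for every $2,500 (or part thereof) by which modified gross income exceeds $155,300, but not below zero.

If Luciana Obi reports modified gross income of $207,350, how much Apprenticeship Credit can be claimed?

$309

Apprenticeship Credit: income exceeds $155,300 by $52,050, which is 21 full-or-partial $2,500 increments; reduction = 21 × $120 = $2,520, leaving $309.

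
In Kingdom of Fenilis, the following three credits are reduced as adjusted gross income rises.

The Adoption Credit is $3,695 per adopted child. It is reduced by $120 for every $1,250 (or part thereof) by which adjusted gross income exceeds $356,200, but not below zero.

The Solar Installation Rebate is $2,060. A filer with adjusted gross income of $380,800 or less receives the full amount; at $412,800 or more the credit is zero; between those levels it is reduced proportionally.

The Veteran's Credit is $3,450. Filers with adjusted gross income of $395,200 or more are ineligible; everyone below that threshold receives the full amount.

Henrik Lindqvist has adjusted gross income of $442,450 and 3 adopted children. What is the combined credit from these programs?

Adoption Credit: base = 3 × $3,695 = $11,085. income exceeds $356,200 by $86,250, which is 69 full-or-partial $1,250 increments; reduction = 69 × $120 = $8,280, leaving $2,805.
Solar Installation Rebate: $442,450 is at or above $412,800, so the credit is $0.
Veteran's Credit: $442,450 meets or exceeds the $395,200 cutoff, so the credit is $0.
Total: $2,805 + $0 + $0 = $2,805.

$2,805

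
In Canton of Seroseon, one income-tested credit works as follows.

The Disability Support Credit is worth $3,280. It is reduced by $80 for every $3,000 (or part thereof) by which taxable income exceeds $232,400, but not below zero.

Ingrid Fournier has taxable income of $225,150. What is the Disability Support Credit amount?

$3,280

Disability Support Credit: $225,150 is at or below the $232,400 threshold, so the full $3,280 applies.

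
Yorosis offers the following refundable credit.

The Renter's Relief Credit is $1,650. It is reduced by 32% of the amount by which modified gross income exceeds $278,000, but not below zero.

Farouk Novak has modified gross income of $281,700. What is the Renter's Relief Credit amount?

$466

Renter's Relief Credit: 32% of the $3,700 excess over $278,000 is $1,184; credit = $1,650 − $1,184 = $466.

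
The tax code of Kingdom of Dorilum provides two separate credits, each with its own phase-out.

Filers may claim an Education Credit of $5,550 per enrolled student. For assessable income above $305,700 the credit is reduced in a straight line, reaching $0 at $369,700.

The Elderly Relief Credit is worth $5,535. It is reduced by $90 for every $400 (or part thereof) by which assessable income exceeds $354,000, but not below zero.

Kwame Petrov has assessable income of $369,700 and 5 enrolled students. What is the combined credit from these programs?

$1,935

Education Credit: base = 5 × $5,550 = $27,750. $369,700 is at or above $369,700, so the credit is $0.
Elderly Relief Credit: income exceeds $354,000 by $15,700, which is 40 full-or-partial $400 increments; reduction = 40 × $90 = $3,600, leaving $1,935.
Total: $0 + $1,935 = $1,935.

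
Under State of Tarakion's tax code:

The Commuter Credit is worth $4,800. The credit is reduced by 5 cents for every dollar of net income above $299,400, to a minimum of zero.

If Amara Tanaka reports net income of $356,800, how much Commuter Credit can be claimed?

$1,930

Commuter Credit: 5% of the $57,400 excess over $299,400 is $2,870; credit = $4,800 − $2,870 = $1,930.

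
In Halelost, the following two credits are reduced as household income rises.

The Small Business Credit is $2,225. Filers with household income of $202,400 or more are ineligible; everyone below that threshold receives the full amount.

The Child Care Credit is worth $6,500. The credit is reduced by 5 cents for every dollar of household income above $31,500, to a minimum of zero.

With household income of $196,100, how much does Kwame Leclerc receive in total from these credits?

$2,225

Small Business Credit: $196,100 is below the $202,400 cutoff, so the full $2,225 applies.
Child Care Credit: 5% of the $164,600 excess over $31,500 is $8,230 ≥ base, so the credit is $0.
Total: $2,225 + $0 = $2,225.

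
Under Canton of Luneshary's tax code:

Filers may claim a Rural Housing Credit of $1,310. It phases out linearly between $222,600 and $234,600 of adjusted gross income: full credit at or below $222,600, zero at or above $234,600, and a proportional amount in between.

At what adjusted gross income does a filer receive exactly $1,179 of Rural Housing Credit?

$1,179 is 1,179/1,310 of the full $1,310, so 131/1,310 of the $12,000 range has been used: income = $222,600 + $12,000 × 131/1,310 = $223,800.

$223,800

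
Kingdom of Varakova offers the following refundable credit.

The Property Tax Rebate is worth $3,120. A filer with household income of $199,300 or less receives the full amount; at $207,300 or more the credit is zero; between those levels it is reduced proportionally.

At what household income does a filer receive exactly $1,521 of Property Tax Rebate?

$1,521 is 1,521/3,120 of the full $3,120, so 1,599/3,120 of the $8,000 range has been used: income = $199,300 + $8,000 × 1,599/3,120 = $203,400.

$203,400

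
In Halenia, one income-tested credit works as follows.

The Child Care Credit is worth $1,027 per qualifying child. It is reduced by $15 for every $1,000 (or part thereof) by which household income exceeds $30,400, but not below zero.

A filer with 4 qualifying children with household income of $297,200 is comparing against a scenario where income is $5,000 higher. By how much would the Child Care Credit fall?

At $297,200 — base = 4 × $1,027 = $4,108. income exceeds $30,400 by $266,800, which is 267 full-or-partial $1,000 increments; reduction = 267 × $15 = $4,005, leaving $103.
At $302,200 — base = 4 × $1,027 = $4,108. income exceeds $30,400 by $271,800, which is 272 full-or-partial $1,000 increments; reduction = 272 × $15 = $4,080, leaving $28.
Lost: $103 − $28 = $75.

$75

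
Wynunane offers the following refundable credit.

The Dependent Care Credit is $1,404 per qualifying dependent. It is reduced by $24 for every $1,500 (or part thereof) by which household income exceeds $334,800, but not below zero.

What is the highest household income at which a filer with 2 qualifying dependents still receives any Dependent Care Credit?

$508,800

Full credit = 2 × $1,404 = $2,808.
After 116 increments the reduction is 116 × $24 = $2,784, leaving $24; one more increment wipes it out. Increment 116 ends at excess 116 × $1,500 = $174,000, so the highest qualifying income is $334,800 + $174,000 = $508,800.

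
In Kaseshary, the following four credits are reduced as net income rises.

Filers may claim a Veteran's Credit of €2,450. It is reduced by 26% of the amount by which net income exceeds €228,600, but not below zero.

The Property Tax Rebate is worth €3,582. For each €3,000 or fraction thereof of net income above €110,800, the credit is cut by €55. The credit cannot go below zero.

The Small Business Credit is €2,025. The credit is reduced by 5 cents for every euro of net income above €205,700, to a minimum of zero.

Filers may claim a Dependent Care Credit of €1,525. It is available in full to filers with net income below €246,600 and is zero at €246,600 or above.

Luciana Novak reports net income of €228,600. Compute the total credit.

Veteran's Credit: €228,600 is at or below the €228,600 threshold, so the full €2,450 applies.
Property Tax Rebate: income exceeds €110,800 by €117,800, which is 40 full-or-partial €3,000 increments; reduction = 40 × €55 = €2,200, leaving €1,382.
Small Business Credit: 5% of the €22,900 excess over €205,700 is €1,145; credit = €2,025 − €1,145 = €880.
Dependent Care Credit: €228,600 is below the €246,600 cutoff, so the full €1,525 applies.
Total: €2,450 + €1,382 + €880 + €1,525 = €6,237.

€6,237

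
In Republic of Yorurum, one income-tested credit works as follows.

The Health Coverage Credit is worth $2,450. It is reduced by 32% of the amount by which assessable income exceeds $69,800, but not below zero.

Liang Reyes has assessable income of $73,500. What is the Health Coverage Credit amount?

$1,266

Health Coverage Credit: 32% of the $3,700 excess over $69,800 is $1,184; credit = $2,450 − $1,184 = $1,266.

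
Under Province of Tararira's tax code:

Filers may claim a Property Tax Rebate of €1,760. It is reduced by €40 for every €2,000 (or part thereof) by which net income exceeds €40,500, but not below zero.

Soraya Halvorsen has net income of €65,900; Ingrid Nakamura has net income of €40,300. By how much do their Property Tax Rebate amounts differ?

Soraya (€65,900): Property Tax Rebate: income exceeds €40,500 by €25,400, which is 13 full-or-partial €2,000 increments; reduction = 13 × €40 = €520, leaving €1,240.
Ingrid (€40,300): Property Tax Rebate: €40,300 is at or below the €40,500 threshold, so the full €1,760 applies.
Difference: |€1,240 − €1,760| = €520.

€520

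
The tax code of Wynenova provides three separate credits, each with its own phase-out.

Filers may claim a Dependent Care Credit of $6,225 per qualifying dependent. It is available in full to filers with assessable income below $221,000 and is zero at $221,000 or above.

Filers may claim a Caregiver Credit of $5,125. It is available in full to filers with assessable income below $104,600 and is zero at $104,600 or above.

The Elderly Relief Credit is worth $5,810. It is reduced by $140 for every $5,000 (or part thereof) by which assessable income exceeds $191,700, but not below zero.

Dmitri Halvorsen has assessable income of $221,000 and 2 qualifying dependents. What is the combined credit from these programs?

$4,970

Dependent Care Credit: base = 2 × $6,225 = $12,450. $221,000 meets or exceeds the $221,000 cutoff, so the credit is $0.
Caregiver Credit: $221,000 meets or exceeds the $104,600 cutoff, so the credit is $0.
Elderly Relief Credit: income exceeds $191,700 by $29,300, which is 6 full-or-partial $5,000 increments; reduction = 6 × $140 = $840, leaving $4,970.
Total: $0 + $0 + $4,970 = $4,970.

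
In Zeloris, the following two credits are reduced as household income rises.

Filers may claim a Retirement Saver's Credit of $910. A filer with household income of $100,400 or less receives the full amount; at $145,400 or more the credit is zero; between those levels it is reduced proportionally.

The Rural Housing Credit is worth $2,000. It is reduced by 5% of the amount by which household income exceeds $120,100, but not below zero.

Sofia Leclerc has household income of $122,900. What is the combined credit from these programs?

$2,315

Retirement Saver's Credit: $122,900 is $22,500 into a $45,000 phase-out range, leaving 22,500/45,000 of the credit: $910 × 22,500/45,000 = $455.
Rural Housing Credit: 5% of the $2,800 excess over $120,100 is $140; credit = $2,000 − $140 = $1,860.
Total: $455 + $1,860 = $2,315.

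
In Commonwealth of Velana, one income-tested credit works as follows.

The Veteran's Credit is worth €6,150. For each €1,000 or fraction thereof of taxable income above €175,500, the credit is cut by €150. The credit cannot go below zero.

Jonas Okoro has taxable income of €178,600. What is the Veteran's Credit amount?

€5,550

Veteran's Credit: income exceeds €175,500 by €3,100, which is 4 full-or-partial €1,000 increments; reduction = 4 × €150 = €600, leaving €5,550.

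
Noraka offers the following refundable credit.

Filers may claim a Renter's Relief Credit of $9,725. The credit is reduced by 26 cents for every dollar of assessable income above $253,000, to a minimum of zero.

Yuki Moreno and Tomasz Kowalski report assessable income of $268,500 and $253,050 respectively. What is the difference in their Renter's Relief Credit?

Yuki ($268,500): Renter's Relief Credit: 26% of the $15,500 excess over $253,000 is $4,030; credit = $9,725 − $4,030 = $5,695.
Tomasz ($253,050): Renter's Relief Credit: 26% of the $50 excess over $253,000 is $13; credit = $9,725 − $13 = $9,712.
Difference: |$5,695 − $9,712| = $4,017.

$4,017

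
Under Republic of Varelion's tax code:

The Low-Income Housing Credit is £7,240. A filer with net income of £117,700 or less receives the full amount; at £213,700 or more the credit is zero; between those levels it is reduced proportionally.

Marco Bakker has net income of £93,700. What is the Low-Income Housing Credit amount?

Low-Income Housing Credit: £93,700 is at or below the £117,700 threshold, so the full £7,240 applies.

£7,240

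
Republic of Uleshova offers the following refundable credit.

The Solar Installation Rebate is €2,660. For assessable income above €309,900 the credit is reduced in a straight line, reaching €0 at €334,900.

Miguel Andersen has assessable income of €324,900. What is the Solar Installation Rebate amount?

€1,064

Solar Installation Rebate: €324,900 is €15,000 into a €25,000 phase-out range, leaving 10,000/25,000 of the credit: €2,660 × 10,000/25,000 = €1,064.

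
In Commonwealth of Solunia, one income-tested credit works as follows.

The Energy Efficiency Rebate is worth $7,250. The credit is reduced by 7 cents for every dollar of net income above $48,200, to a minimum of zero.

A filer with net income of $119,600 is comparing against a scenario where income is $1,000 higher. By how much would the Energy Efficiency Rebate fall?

At $119,600 — 7% of the $71,400 excess over $48,200 is $4,998; credit = $7,250 − $4,998 = $2,252.
At $120,600 — 7% of the $72,400 excess over $48,200 is $5,068; credit = $7,250 − $5,068 = $2,182.
Lost: $2,252 − $2,182 = $70.

$70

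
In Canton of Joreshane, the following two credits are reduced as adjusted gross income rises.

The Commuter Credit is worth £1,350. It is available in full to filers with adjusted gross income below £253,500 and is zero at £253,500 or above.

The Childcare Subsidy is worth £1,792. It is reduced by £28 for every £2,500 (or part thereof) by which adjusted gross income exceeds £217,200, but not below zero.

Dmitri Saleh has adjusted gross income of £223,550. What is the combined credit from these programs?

Commuter Credit: £223,550 is below the £253,500 cutoff, so the full £1,350 applies.
Childcare Subsidy: income exceeds £217,200 by £6,350, which is 3 full-or-partial £2,500 increments; reduction = 3 × £28 = £84, leaving £1,708.
Total: £1,350 + £1,708 = £3,058.

£3,058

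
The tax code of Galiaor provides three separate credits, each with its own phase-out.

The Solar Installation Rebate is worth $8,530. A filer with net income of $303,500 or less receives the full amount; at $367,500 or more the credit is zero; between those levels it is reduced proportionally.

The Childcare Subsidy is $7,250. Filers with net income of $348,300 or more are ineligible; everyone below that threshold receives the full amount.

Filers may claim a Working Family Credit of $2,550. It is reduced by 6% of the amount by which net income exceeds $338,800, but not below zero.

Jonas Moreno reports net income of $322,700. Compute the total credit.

Solar Installation Rebate: $322,700 is $19,200 into a $64,000 phase-out range, leaving 44,800/64,000 of the credit: $8,530 × 44,800/64,000 = $5,971.
Childcare Subsidy: $322,700 is below the $348,300 cutoff, so the full $7,250 applies.
Working Family Credit: $322,700 is at or below the $338,800 threshold, so the full $2,550 applies.
Total: $5,971 + $7,250 + $2,550 = $15,771.

$15,771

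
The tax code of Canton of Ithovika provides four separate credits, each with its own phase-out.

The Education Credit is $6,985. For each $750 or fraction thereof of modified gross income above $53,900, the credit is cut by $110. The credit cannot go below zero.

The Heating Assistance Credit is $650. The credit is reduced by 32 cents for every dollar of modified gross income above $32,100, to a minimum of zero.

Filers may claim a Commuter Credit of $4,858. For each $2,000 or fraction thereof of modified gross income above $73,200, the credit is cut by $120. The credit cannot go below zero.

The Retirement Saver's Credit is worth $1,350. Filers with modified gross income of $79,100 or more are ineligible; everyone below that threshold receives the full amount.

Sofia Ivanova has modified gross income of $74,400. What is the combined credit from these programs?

Education Credit: income exceeds $53,900 by $20,500, which is 28 full-or-partial $750 increments; reduction = 28 × $110 = $3,080, leaving $3,905.
Heating Assistance Credit: 32% of the $42,300 excess over $32,100 is $13,536 ≥ base, so the credit is $0.
Commuter Credit: income exceeds $73,200 by $1,200, which is 1 full-or-partial $2,000 increment; reduction = 1 × $120 = $120, leaving $4,738.
Retirement Saver's Credit: $74,400 is below the $79,100 cutoff, so the full $1,350 applies.
Total: $3,905 + $0 + $4,738 + $1,350 = $9,993.

$9,993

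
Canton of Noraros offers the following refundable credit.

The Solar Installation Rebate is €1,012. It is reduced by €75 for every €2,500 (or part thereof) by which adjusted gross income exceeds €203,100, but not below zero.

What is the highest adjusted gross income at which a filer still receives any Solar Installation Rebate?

€235,600

After 13 increments the reduction is 13 × €75 = €975, leaving €37; one more increment wipes it out. Increment 13 ends at excess 13 × €2,500 = €32,500, so the highest qualifying income is €203,100 + €32,500 = €235,600.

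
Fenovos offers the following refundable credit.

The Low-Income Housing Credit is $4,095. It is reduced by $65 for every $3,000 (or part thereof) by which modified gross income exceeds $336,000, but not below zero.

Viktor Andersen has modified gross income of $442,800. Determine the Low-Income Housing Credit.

$1,755

Low-Income Housing Credit: income exceeds $336,000 by $106,800, which is 36 full-or-partial $3,000 increments; reduction = 36 × $65 = $2,340, leaving $1,755.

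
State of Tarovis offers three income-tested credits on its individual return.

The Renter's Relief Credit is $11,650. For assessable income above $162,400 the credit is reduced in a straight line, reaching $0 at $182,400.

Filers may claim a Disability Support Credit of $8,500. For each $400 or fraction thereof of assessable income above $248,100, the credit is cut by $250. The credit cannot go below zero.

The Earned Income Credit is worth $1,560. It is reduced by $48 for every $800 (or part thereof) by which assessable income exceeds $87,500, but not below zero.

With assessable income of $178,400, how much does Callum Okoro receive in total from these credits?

Renter's Relief Credit: $178,400 is $16,000 into a $20,000 phase-out range, leaving 4,000/20,000 of the credit: $11,650 × 4,000/20,000 = $2,330.
Disability Support Credit: $178,400 is at or below the $248,100 threshold, so the full $8,500 applies.
Earned Income Credit: income exceeds $87,500 by $90,900 → 114 increments × $48 = $5,472 ≥ base, so the credit is $0.
Total: $2,330 + $8,500 + $0 = $10,830.

$10,830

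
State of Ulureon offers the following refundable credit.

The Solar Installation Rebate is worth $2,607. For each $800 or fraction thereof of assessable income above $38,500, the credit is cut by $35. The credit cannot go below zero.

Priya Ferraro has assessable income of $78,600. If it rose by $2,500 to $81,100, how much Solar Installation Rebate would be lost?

$105

At $78,600 — income exceeds $38,500 by $40,100, which is 51 full-or-partial $800 increments; reduction = 51 × $35 = $1,785, leaving $822.
At $81,100 — income exceeds $38,500 by $42,600, which is 54 full-or-partial $800 increments; reduction = 54 × $35 = $1,890, leaving $717.
Lost: $822 − $717 = $105.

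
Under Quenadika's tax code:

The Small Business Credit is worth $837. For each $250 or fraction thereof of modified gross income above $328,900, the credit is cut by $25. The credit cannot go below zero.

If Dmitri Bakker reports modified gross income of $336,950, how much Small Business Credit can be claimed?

$12

Small Business Credit: income exceeds $328,900 by $8,050, which is 33 full-or-partial $250 increments; reduction = 33 × $25 = $825, leaving $12.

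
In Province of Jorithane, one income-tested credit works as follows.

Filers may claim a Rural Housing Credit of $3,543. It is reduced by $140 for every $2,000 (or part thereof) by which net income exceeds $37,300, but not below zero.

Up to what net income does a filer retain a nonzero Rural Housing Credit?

$87,300

After 25 increments the reduction is 25 × $140 = $3,500, leaving $43; one more increment wipes it out. Increment 25 ends at excess 25 × $2,000 = $50,000, so the highest qualifying income is $37,300 + $50,000 = $87,300.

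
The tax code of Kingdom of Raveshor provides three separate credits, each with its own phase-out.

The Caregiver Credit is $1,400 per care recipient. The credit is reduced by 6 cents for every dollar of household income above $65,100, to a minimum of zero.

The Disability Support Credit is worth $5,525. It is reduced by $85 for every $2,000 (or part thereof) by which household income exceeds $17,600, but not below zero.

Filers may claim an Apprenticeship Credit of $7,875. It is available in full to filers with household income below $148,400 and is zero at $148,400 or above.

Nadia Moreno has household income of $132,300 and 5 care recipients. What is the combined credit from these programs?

$11,438

Caregiver Credit: base = 5 × $1,400 = $7,000. 6% of the $67,200 excess over $65,100 is $4,032; credit = $7,000 − $4,032 = $2,968.
Disability Support Credit: income exceeds $17,600 by $114,700, which is 58 full-or-partial $2,000 increments; reduction = 58 × $85 = $4,930, leaving $595.
Apprenticeship Credit: $132,300 is below the $148,400 cutoff, so the full $7,875 applies.
Total: $2,968 + $595 + $7,875 = $11,438.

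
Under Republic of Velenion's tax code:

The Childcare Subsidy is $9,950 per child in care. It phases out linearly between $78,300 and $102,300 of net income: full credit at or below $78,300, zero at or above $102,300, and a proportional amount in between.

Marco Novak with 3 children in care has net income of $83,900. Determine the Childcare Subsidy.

$22,885

Childcare Subsidy: base = 3 × $9,950 = $29,850. $83,900 is $5,600 into a $24,000 phase-out range, leaving 18,400/24,000 of the credit: $29,850 × 18,400/24,000 = $22,885.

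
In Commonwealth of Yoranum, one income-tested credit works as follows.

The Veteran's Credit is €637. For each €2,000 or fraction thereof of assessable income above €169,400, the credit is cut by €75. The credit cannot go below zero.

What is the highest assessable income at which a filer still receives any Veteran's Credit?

€185,400

After 8 increments the reduction is 8 × €75 = €600, leaving €37; one more increment wipes it out. Increment 8 ends at excess 8 × €2,000 = €16,000, so the highest qualifying income is €169,400 + €16,000 = €185,400.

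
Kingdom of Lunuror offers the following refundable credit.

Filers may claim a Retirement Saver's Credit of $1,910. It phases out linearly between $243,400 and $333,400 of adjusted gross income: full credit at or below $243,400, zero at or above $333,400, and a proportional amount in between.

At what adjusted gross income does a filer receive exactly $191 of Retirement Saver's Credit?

$324,400

$191 is 191/1,910 of the full $1,910, so 1,719/1,910 of the $90,000 range has been used: income = $243,400 + $90,000 × 1,719/1,910 = $324,400.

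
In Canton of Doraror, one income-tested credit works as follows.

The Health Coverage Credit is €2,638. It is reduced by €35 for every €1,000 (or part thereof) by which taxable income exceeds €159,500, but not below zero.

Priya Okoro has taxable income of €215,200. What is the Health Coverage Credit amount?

Health Coverage Credit: income exceeds €159,500 by €55,700, which is 56 full-or-partial €1,000 increments; reduction = 56 × €35 = €1,960, leaving €678.

€678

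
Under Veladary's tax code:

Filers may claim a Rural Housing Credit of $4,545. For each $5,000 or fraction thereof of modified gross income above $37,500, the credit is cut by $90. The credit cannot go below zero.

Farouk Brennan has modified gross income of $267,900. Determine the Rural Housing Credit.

Rural Housing Credit: income exceeds $37,500 by $230,400, which is 47 full-or-partial $5,000 increments; reduction = 47 × $90 = $4,230, leaving $315.

$315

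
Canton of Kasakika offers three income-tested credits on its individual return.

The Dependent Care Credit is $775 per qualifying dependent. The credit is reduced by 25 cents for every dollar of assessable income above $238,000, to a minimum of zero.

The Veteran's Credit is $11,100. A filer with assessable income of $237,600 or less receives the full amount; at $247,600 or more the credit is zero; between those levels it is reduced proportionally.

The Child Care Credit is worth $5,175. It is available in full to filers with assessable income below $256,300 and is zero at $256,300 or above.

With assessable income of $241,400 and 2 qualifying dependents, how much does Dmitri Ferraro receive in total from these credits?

Dependent Care Credit: base = 2 × $775 = $1,550. 25% of the $3,400 excess over $238,000 is $850; credit = $1,550 − $850 = $700.
Veteran's Credit: $241,400 is $3,800 into a $10,000 phase-out range, leaving 6,200/10,000 of the credit: $11,100 × 6,200/10,000 = $6,882.
Child Care Credit: $241,400 is below the $256,300 cutoff, so the full $5,175 applies.
Total: $700 + $6,882 + $5,175 = $12,757.

$12,757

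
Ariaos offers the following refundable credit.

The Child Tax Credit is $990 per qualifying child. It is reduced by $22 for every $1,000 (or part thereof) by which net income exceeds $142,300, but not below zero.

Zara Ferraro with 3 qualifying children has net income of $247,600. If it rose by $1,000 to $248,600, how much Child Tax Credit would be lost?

At $247,600 — base = 3 × $990 = $2,970. income exceeds $142,300 by $105,300, which is 106 full-or-partial $1,000 increments; reduction = 106 × $22 = $2,332, leaving $638.
At $248,600 — base = 3 × $990 = $2,970. income exceeds $142,300 by $106,300, which is 107 full-or-partial $1,000 increments; reduction = 107 × $22 = $2,354, leaving $616.
Lost: $638 − $616 = $22.

$22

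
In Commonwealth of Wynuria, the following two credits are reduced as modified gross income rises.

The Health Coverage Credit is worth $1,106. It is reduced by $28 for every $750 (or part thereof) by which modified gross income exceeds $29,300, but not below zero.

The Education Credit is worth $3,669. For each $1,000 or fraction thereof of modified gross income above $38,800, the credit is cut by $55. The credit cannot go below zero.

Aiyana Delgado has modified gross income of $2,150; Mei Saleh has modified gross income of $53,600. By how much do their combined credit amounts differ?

Aiyana ($2,150): Health Coverage Credit: $2,150 is at or below the $29,300 threshold, so the full $1,106 applies. Education Credit: $2,150 is at or below the $38,800 threshold, so the full $3,669 applies. total $1,106 + $3,669 = $4,775
Mei ($53,600): Health Coverage Credit: income exceeds $29,300 by $24,300, which is 33 full-or-partial $750 increments; reduction = 33 × $28 = $924, leaving $182. Education Credit: income exceeds $38,800 by $14,800, which is 15 full-or-partial $1,000 increments; reduction = 15 × $55 = $825, leaving $2,844. total $182 + $2,844 = $3,026
Difference: |$4,775 − $3,026| = $1,749.

$1,749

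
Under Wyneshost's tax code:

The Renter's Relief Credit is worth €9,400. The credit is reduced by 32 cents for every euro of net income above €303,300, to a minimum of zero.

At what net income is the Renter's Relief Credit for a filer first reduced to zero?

€332,675

The credit falls by 32% of each euro above €303,300, so it reaches zero when the excess is €9,400 / 32% = €29,375: income = €303,300 + €29,375 = €332,675.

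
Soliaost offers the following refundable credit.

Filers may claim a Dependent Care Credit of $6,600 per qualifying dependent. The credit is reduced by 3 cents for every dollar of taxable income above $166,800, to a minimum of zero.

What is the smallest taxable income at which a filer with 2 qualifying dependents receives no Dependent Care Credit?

$606,800

Full credit = 2 × $6,600 = $13,200.
The credit falls by 3% of each dollar above $166,800, so it reaches zero when the excess is $13,200 / 3% = $440,000: income = $166,800 + $440,000 = $606,800.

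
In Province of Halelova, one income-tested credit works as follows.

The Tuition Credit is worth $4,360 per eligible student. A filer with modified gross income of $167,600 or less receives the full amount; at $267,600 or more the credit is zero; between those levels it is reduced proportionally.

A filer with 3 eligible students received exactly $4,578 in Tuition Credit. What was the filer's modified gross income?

Full credit = 3 × $4,360 = $13,080.
$4,578 is 4,578/13,080 of the full $13,080, so 8,502/13,080 of the $100,000 range has been used: income = $167,600 + $100,000 × 8,502/13,080 = $232,600.

$232,600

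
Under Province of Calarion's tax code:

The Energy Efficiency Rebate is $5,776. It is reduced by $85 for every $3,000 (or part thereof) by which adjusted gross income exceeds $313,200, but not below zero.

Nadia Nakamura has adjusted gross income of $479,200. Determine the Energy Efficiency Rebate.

Energy Efficiency Rebate: income exceeds $313,200 by $166,000, which is 56 full-or-partial $3,000 increments; reduction = 56 × $85 = $4,760, leaving $1,016.

$1,016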